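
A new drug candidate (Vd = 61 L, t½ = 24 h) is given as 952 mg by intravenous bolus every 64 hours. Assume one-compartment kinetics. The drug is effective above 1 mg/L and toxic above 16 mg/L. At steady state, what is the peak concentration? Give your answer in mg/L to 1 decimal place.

Over one 64-h interval, 64/24 ≈ 2.6667 half-lives elapse, leaving f ≈ 0.1575 of each dose.
Accumulation ratio R = 1/(1 − f) ≈ 1/0.8425 ≈ 1.1869.
Single-dose peak C₀ = D/Vd = 952/61 ≈ 15.607 mg/L.
Steady-state peak Cmax,ss = C₀·R ≈ 15.607 × 1.1869 ≈ 18.524 mg/L.
Peak 18.5 mg/L vs MTC 16 mg/L: exceeds toxic threshold.

18.5 mg/L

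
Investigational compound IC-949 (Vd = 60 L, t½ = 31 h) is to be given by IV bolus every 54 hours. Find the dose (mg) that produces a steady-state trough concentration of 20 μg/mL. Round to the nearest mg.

2814 mg

τ/t½ = 54/31 ≈ 1.7419, so f = (1/2)^(54/31) ≈ 0.298968.
Cmin,ss = (D/Vd)·f/(1−f), so D = Cmin,ss·Vd·(1−f)/f.
D = 20 × 60 × (1−f)/f ≈ 20 × 60 × 2.34484 ≈ 2813.81 mg.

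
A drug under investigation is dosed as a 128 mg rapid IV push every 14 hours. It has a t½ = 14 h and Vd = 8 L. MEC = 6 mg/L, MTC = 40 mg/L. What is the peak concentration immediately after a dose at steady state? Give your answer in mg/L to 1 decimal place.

The dosing interval is 1 half-life, so f = 2^(−1) = 0.5.
Accumulation ratio R = 1/(1 − f) = 1/0.5 = 2/1.
Single-dose peak C₀ = D/Vd = 128/8 = 16 mg/L.
Steady-state peak Cmax,ss = C₀·R = 16 × 2/1 ≈ 32.000 mg/L.
Peak 32.0 mg/L vs MTC 40 mg/L: below toxic threshold.

32.0 mg/L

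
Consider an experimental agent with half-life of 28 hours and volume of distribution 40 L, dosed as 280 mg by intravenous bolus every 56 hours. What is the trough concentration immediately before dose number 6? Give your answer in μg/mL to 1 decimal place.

2.3 μg/mL

f = (1/2)^(τ/t½) = (1/2)^(56/28) ≈ 0.2500.
C₀ = D/Vd = 280/40 ≈ 7.000 μg/mL.
Before the 6th dose, 5 doses have been given. Superposition: Cmin = C₀·(f + f² + … + f^5).
≈ 7.000 × (0.2500 + 0.0625 + 0.0156 + 0.0039 + 0.0010) ≈ 7.000 × 0.3330 ≈ 2.331 μg/mL.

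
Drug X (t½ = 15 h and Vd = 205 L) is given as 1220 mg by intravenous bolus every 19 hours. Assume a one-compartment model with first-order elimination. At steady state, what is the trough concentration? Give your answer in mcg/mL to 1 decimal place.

Over one 19-h interval, 19/15 ≈ 1.2667 half-lives elapse, leaving f ≈ 0.4156 of each dose.
Accumulation ratio R = 1/(1 − f) ≈ 1/0.5844 ≈ 1.7112.
Each bolus raises the concentration by D/Vd = 1220/205 ≈ 5.951 mcg/mL.
Cmax,ss = C₀/(1 − f) ≈ 5.951/0.5844 ≈ 10.183 mcg/mL.
Steady-state trough Cmin,ss = Cmax,ss·f ≈ 10.183 × 0.4156 ≈ 4.232 mcg/mL.

4.2 mcg/mL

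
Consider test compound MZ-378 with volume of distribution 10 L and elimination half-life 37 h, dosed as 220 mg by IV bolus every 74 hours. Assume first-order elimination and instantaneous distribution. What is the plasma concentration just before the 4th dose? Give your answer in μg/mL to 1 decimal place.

7.2 μg/mL

f = (1/2)^(τ/t½) = (1/2)^(74/37) ≈ 0.2500.
C₀ = D/Vd = 220/10 ≈ 22.000 μg/mL.
Before the 4th dose, 3 doses have been given. Superposition: Cmin = C₀·(f + f² + … + f^3).
≈ 22.000 × (0.2500 + 0.0625 + 0.0156) ≈ 22.000 × 0.3281 ≈ 7.218 μg/mL.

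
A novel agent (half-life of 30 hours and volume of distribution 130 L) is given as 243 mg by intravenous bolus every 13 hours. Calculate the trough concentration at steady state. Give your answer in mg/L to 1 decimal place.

5.3 mg/L

Over one 13-h interval, 13/30 ≈ 0.43333 half-lives elapse, leaving f ≈ 0.7405 of each dose.
At steady state, accumulation factor R = 1/(1 − e^(−kτ)) ≈ 3.8536.
Single-dose peak C₀ = D/Vd = 243/130 ≈ 1.869 mg/L.
Steady-state peak Cmax,ss = C₀·R ≈ 1.869 × 3.8536 ≈ 7.202 mg/L.
One interval later, Cmin,ss = Cmax,ss·e^(−kτ) ≈ 7.202 × 0.7405 ≈ 5.333 mg/L.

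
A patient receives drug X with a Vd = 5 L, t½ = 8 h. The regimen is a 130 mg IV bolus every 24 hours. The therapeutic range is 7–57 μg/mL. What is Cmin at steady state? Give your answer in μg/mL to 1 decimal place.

3.7 μg/mL

τ = 24 h = 3 half-lives, so f = (1/2)^3 = 0.125.
At steady state, R = 1/(1 − 0.125) = 8/7.
Single-dose peak C₀ = D/Vd = 130/5 = 26 μg/mL.
Steady-state peak Cmax,ss = C₀·R = 26 × 8/7 ≈ 29.714 μg/mL.
Steady-state trough Cmin,ss = Cmax,ss·f ≈ 29.714 × 0.125 ≈ 3.714 μg/mL.
Trough 3.7 μg/mL vs MEC 7 μg/mL: subtherapeutic.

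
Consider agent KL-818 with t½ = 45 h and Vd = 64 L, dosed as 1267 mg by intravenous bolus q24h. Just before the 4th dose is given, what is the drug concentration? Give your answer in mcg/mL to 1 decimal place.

f = (1/2)^(τ/t½) = (1/2)^(24/45) ≈ 0.6910.
C₀ = D/Vd = 1267/64 ≈ 19.797 mcg/mL.
Before the 4th dose, 3 doses have been given. Superposition: Cmin = C₀·(f + f² + … + f^3).
≈ 19.797 × (0.6910 + 0.4775 + 0.3299) ≈ 19.797 × 1.4984 ≈ 29.664 mcg/mL.

29.7 mcg/mL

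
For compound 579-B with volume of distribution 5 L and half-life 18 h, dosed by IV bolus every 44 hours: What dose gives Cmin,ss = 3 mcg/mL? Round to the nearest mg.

τ/t½ = 44/18 ≈ 2.4444, so f = (1/2)^(44/18) ≈ 0.183717.
Cmin,ss = (D/Vd)·f/(1−f), so D = Cmin,ss·Vd·(1−f)/f.
D = 3 × 5 × (1−f)/f ≈ 3 × 5 × 4.44315 ≈ 66.65 mg.

67 mg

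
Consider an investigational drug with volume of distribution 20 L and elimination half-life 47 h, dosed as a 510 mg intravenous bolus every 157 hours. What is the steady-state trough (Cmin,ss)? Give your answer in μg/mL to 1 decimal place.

2.8 μg/mL

τ/t½ = 157/47 ≈ 3.3404, so fraction remaining f = (1/2)^(157/47) ≈ 0.0987.
Accumulation ratio R = 1/(1 − f) ≈ 1/0.9013 ≈ 1.1095.
Each bolus raises the concentration by D/Vd = 510/20 ≈ 25.500 μg/mL.
Cmax,ss = C₀/(1 − f) ≈ 25.500/0.9013 ≈ 28.292 μg/mL.
One interval later, Cmin,ss = Cmax,ss·e^(−kτ) ≈ 28.292 × 0.0987 ≈ 2.792 μg/mL.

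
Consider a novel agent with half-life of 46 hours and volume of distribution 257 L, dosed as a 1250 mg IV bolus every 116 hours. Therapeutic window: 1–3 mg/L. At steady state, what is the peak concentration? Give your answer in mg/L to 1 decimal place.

5.9 mg/L

Over one 116-h interval, 116/46 ≈ 2.5217 half-lives elapse, leaving f ≈ 0.1741 of each dose.
At steady state, accumulation factor R = 1/(1 − e^(−kτ)) ≈ 1.2108.
Single-dose peak C₀ = D/Vd = 1250/257 ≈ 4.864 mg/L.
Cmax,ss = C₀/(1 − f) ≈ 4.864/0.8259 ≈ 5.889 mg/L.
Peak 5.9 mg/L vs MTC 3 mg/L: exceeds toxic threshold.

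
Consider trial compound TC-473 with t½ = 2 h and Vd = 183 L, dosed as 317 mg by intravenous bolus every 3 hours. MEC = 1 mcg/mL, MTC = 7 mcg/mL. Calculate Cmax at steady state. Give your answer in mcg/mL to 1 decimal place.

k = ln2/t½ = ln2/2 ≈ 0.346574 h⁻¹; fraction remaining f = e^(−kτ) = e^(−0.346574×3) ≈ 0.3536.
At steady state, accumulation factor R = 1/(1 − e^(−kτ)) ≈ 1.5470.
Each bolus raises the concentration by D/Vd = 317/183 ≈ 1.732 mcg/mL.
Steady-state peak Cmax,ss = C₀·R ≈ 1.732 × 1.5470 ≈ 2.679 mcg/mL.
Peak 2.7 mcg/mL vs MTC 7 mcg/mL: below toxic threshold.

2.7 mcg/mL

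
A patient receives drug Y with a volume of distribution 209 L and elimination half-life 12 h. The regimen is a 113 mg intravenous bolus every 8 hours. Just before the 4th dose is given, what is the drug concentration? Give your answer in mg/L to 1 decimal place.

0.7 mg/L

f = (1/2)^(τ/t½) = (1/2)^(8/12) ≈ 0.6300.
C₀ = D/Vd = 113/209 ≈ 0.541 mg/L.
Before the 4th dose, 3 doses have been given. Superposition: Cmin = C₀·(f + f² + … + f^3).
≈ 0.541 × (0.6300 + 0.3969 + 0.2500) ≈ 0.541 × 1.2769 ≈ 0.691 mg/L.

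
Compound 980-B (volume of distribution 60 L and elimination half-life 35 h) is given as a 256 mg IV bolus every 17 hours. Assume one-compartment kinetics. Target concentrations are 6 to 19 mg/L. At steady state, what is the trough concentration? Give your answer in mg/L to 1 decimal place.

10.7 mg/L

τ/t½ = 17/35 ≈ 0.48571, so fraction remaining f = (1/2)^(17/35) ≈ 0.7141.
Single-dose peak C₀ = D/Vd = 256/60 ≈ 4.267 mg/L.
Steady-state trough Cmin,ss = C₀·f/(1−f) ≈ 4.267 × 0.7141/0.2859 ≈ 10.658 mg/L.
Trough 10.7 mg/L vs MEC 6 mg/L: adequate.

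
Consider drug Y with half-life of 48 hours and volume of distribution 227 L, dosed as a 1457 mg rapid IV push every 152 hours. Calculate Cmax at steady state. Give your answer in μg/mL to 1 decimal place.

Over one 152-h interval, 152/48 ≈ 3.1667 half-lives elapse, leaving f ≈ 0.1114 of each dose.
At steady state, accumulation factor R = 1/(1 − e^(−kτ)) ≈ 1.1254.
Single-dose peak C₀ = D/Vd = 1457/227 ≈ 6.419 μg/mL.
Steady-state peak Cmax,ss = C₀·R ≈ 6.419 × 1.1254 ≈ 7.224 μg/mL.

7.2 μg/mL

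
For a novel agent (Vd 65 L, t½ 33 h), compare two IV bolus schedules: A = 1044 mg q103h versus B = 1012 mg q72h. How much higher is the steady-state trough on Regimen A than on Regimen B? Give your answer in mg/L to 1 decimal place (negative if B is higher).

-2.3 mg/L

Regimen A: f = (1/2)^(103/33) ≈ 0.1149; Cmin,ss = (1044/65)·f/(1−f) ≈ 2.085 mg/L.
Regimen B: f = (1/2)^(72/33) ≈ 0.2204; Cmin,ss = (1012/65)·f/(1−f) ≈ 4.402 mg/L.
Difference ≈ 2.085 − 4.402 ≈ -2.317 mg/L.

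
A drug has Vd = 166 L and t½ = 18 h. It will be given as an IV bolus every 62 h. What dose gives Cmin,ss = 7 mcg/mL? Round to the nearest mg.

τ/t½ = 62/18 ≈ 3.4444, so f = (1/2)^(62/18) ≈ 0.091858.
Cmin,ss = (D/Vd)·f/(1−f), so D = Cmin,ss·Vd·(1−f)/f.
D = 7 × 166 × (1−f)/f ≈ 7 × 166 × 9.88637 ≈ 11487.96 mg.

11488 mg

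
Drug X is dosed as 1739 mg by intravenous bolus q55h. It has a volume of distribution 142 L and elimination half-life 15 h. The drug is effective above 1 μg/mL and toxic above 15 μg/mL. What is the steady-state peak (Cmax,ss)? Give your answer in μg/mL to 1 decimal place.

k = ln2/t½ = ln2/15 ≈ 0.046210 h⁻¹; fraction remaining f = e^(−kτ) = e^(−0.046210×55) ≈ 0.0787.
At steady state, accumulation factor R = 1/(1 − e^(−kτ)) ≈ 1.0854.
Each bolus raises the concentration by D/Vd = 1739/142 ≈ 12.246 μg/mL.
Steady-state peak Cmax,ss = C₀·R ≈ 12.246 × 1.0854 ≈ 13.292 μg/mL.
Peak 13.3 μg/mL vs MTC 15 μg/mL: below toxic threshold.

13.3 μg/mL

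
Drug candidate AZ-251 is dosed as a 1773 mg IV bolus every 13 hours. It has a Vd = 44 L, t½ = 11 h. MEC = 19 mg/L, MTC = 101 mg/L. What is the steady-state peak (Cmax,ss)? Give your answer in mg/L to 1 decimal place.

72.1 mg/L

Over one 13-h interval, 13/11 ≈ 1.1818 half-lives elapse, leaving f ≈ 0.4408 of each dose.
At steady state, accumulation factor R = 1/(1 − e^(−kτ)) ≈ 1.7883.
Each bolus raises the concentration by D/Vd = 1773/44 ≈ 40.295 mg/L.
Steady-state peak Cmax,ss = C₀·R ≈ 40.295 × 1.7883 ≈ 72.060 mg/L.
Peak 72.1 mg/L vs MTC 101 mg/L: below toxic threshold.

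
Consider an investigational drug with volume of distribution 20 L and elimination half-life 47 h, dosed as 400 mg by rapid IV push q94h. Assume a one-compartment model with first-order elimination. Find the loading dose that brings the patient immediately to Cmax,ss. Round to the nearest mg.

f = (1/2)^(94/47) ≈ 0.250000; accumulation ratio R = 1/(1−f) ≈ 1.33333.
Loading dose to hit Cmax,ss on first dose: D_load = D_maint·R ≈ 400 × 1.33333 ≈ 533.33 mg.

533 mg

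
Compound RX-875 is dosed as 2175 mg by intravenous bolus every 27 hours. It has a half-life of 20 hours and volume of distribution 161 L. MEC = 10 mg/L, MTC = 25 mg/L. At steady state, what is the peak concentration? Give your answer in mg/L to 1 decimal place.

Over one 27-h interval, 27/20 ≈ 1.35 half-lives elapse, leaving f ≈ 0.3923 of each dose.
Accumulation ratio R = 1/(1 − f) ≈ 1/0.6077 ≈ 1.6455.
Each bolus raises the concentration by D/Vd = 2175/161 ≈ 13.509 mg/L.
Cmax,ss = C₀/(1 − f) ≈ 13.509/0.6077 ≈ 22.230 mg/L.
Peak 22.2 mg/L vs MTC 25 mg/L: below toxic threshold.

22.2 mg/L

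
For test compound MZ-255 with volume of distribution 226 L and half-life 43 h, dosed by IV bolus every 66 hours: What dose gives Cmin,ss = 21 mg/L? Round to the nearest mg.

9006 mg

τ/t½ = 66/43 ≈ 1.5349, so f = (1/2)^(66/43) ≈ 0.345107.
Cmin,ss = (D/Vd)·f/(1−f), so D = Cmin,ss·Vd·(1−f)/f.
D = 21 × 226 × (1−f)/f ≈ 21 × 226 × 1.89765 ≈ 9006.25 mg.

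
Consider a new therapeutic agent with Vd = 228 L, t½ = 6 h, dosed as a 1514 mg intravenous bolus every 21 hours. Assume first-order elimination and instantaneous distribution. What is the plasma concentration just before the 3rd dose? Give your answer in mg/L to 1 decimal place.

f = (1/2)^(τ/t½) = (1/2)^(21/6) ≈ 0.0884.
C₀ = D/Vd = 1514/228 ≈ 6.640 mg/L.
Before the 3rd dose, 2 doses have been given. Superposition: Cmin = C₀·(f + f²).
≈ 6.640 × (0.0884 + 0.0078) ≈ 6.640 × 0.0962 ≈ 0.639 mg/L.

0.6 mg/L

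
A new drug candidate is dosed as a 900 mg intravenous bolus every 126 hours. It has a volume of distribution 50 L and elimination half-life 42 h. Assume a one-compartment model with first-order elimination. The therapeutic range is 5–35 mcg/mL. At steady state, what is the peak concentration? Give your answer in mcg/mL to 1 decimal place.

τ = 126 h = 3 half-lives, so f = (1/2)^3 = 0.125.
At steady state, R = 1/(1 − 0.125) = 8/7.
Single-dose peak C₀ = D/Vd = 900/50 = 18 mcg/mL.
Steady-state peak Cmax,ss = C₀·R = 18 × 8/7 ≈ 20.571 mcg/mL.
Peak 20.6 mcg/mL vs MTC 35 mcg/mL: below toxic threshold.

20.6 mcg/mL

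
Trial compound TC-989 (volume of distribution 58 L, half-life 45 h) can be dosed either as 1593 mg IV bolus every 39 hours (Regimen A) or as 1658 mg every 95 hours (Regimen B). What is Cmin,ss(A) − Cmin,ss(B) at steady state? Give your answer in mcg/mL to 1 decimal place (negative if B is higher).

24.7 mcg/mL

Regimen A: f = (1/2)^(39/45) ≈ 0.5484; Cmin,ss = (1593/58)·f/(1−f) ≈ 33.353 mcg/mL.
Regimen B: f = (1/2)^(95/45) ≈ 0.2315; Cmin,ss = (1658/58)·f/(1−f) ≈ 8.611 mcg/mL.
Difference ≈ 33.353 − 8.611 ≈ 24.742 mcg/mL.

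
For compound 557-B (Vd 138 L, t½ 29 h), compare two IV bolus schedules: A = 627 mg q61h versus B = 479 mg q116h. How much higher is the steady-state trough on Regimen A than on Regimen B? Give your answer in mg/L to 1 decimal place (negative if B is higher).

1.1 mg/L

Regimen A: f = (1/2)^(61/29) ≈ 0.2327; Cmin,ss = (627/138)·f/(1−f) ≈ 1.378 mg/L.
Regimen B: f = (1/2)^(116/29) ≈ 0.0625; Cmin,ss = (479/138)·f/(1−f) ≈ 0.231 mg/L.
Difference ≈ 1.378 − 0.231 ≈ 1.147 mg/L.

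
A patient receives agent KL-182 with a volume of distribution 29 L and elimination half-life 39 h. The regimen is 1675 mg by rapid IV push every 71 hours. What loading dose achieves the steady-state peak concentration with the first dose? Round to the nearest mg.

f = (1/2)^(71/39) ≈ 0.283120; accumulation ratio R = 1/(1−f) ≈ 1.39493.
Loading dose to hit Cmax,ss on first dose: D_load = D_maint·R ≈ 1675 × 1.39493 ≈ 2336.51 mg.

2337 mg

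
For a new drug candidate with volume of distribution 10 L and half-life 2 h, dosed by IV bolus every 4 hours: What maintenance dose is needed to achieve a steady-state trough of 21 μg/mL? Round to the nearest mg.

τ/t½ = 4/2 ≈ 2, so f = (1/2)^(4/2) ≈ 0.250000.
Cmin,ss = (D/Vd)·f/(1−f), so D = Cmin,ss·Vd·(1−f)/f.
D = 21 × 10 × (1−f)/f ≈ 21 × 10 × 3.00000 ≈ 630.00 mg.

630 mg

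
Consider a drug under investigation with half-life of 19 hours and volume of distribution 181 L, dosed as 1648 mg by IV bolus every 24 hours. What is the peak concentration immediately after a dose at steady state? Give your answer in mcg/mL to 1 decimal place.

τ/t½ = 24/19 ≈ 1.2632, so fraction remaining f = (1/2)^(24/19) ≈ 0.4166.
Accumulation ratio R = 1/(1 − f) ≈ 1/0.5834 ≈ 1.7141.
Single-dose peak C₀ = D/Vd = 1648/181 ≈ 9.105 mcg/mL.
Steady-state peak Cmax,ss = C₀·R ≈ 9.105 × 1.7141 ≈ 15.607 mcg/mL.

15.6 mcg/mL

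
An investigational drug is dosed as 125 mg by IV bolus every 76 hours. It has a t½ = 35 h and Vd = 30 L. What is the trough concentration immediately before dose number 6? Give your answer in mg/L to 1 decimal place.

1.2 mg/L

f = (1/2)^(τ/t½) = (1/2)^(76/35) ≈ 0.2220.
C₀ = D/Vd = 125/30 ≈ 4.167 mg/L.
Before the 6th dose, 5 doses have been given. Superposition: Cmin = C₀·(f + f² + … + f^5).
≈ 4.167 × (0.2220 + 0.0493 + 0.0109 + 0.0024 + 0.0005) ≈ 4.167 × 0.2851 ≈ 1.188 mg/L.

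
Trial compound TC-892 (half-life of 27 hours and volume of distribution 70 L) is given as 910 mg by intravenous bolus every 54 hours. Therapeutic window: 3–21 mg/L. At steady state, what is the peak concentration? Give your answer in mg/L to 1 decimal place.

τ = 54 h = 2 half-lives, so f = (1/2)^2 = 0.25.
At steady state, R = 1/(1 − 0.25) = 4/3.
Single-dose peak C₀ = D/Vd = 910/70 = 13 mg/L.
Steady-state peak Cmax,ss = C₀·R = 13 × 4/3 ≈ 17.333 mg/L.
Peak 17.3 mg/L vs MTC 21 mg/L: below toxic threshold.

17.3 mg/L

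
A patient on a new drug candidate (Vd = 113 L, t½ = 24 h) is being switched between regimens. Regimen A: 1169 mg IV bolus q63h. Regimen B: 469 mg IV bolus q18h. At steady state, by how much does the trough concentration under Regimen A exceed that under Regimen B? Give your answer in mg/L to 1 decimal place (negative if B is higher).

-4.1 mg/L

Regimen A: f = (1/2)^(63/24) ≈ 0.1621; Cmin,ss = (1169/113)·f/(1−f) ≈ 2.001 mg/L.
Regimen B: f = (1/2)^(18/24) ≈ 0.5946; Cmin,ss = (469/113)·f/(1−f) ≈ 6.087 mg/L.
Difference ≈ 2.001 − 6.087 ≈ -4.086 mg/L.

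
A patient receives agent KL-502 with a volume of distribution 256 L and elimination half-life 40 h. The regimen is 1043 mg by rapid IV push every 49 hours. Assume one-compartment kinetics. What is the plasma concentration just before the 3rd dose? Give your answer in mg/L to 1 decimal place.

f = (1/2)^(τ/t½) = (1/2)^(49/40) ≈ 0.4278.
C₀ = D/Vd = 1043/256 ≈ 4.074 mg/L.
Before the 3rd dose, 2 doses have been given. Superposition: Cmin = C₀·(f + f²).
≈ 4.074 × (0.4278 + 0.1830) ≈ 4.074 × 0.6108 ≈ 2.488 mg/L.

2.5 mg/L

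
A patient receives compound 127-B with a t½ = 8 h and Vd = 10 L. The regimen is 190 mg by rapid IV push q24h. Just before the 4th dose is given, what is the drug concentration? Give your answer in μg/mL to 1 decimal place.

f = (1/2)^(τ/t½) = (1/2)^(24/8) ≈ 0.1250.
C₀ = D/Vd = 190/10 ≈ 19.000 μg/mL.
Before the 4th dose, 3 doses have been given. Superposition: Cmin = C₀·(f + f² + … + f^3).
≈ 19.000 × (0.1250 + 0.0156 + 0.0020) ≈ 19.000 × 0.1426 ≈ 2.709 μg/mL.

2.7 μg/mL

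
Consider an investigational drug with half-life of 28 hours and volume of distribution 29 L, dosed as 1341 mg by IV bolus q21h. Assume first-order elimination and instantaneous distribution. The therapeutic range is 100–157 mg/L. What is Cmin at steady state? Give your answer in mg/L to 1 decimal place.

67.8 mg/L

k = ln2/t½ = ln2/28 ≈ 0.024755 h⁻¹; fraction remaining f = e^(−kτ) = e^(−0.024755×21) ≈ 0.5946.
Single-dose peak C₀ = D/Vd = 1341/29 ≈ 46.241 mg/L.
Steady-state trough Cmin,ss = C₀·f/(1−f) ≈ 46.241 × 0.5946/0.4054 ≈ 67.822 mg/L.
Trough 67.8 mg/L vs MEC 100 mg/L: subtherapeutic.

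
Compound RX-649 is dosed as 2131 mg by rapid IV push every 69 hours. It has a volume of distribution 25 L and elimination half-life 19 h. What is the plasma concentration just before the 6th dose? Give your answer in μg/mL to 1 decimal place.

f = (1/2)^(τ/t½) = (1/2)^(69/19) ≈ 0.0807.
C₀ = D/Vd = 2131/25 ≈ 85.240 μg/mL.
Before the 6th dose, 5 doses have been given. Superposition: Cmin = C₀·(f + f² + … + f^5).
≈ 85.240 × (0.0807 + 0.0065 + 0.0005 + 0.0000 + 0.0000) ≈ 85.240 × 0.0877 ≈ 7.476 μg/mL.

7.5 μg/mL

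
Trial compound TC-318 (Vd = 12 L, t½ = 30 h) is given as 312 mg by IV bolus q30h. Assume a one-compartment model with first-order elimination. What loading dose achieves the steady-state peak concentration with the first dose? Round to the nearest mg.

624 mg

f = (1/2)^(30/30) ≈ 0.500000; accumulation ratio R = 1/(1−f) ≈ 2.00000.
Loading dose to hit Cmax,ss on first dose: D_load = D_maint·R ≈ 312 × 2.00000 ≈ 624.00 mg.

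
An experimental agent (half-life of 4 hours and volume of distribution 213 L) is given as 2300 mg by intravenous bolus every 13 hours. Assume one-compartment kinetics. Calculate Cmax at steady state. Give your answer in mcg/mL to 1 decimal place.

k = ln2/t½ = ln2/4 ≈ 0.173287 h⁻¹; fraction remaining f = e^(−kτ) = e^(−0.173287×13) ≈ 0.1051.
At steady state, accumulation factor R = 1/(1 − e^(−kτ)) ≈ 1.1174.
Single-dose peak C₀ = D/Vd = 2300/213 ≈ 10.798 mcg/mL.
Steady-state peak Cmax,ss = C₀·R ≈ 10.798 × 1.1174 ≈ 12.066 mcg/mL.

12.1 mcg/mL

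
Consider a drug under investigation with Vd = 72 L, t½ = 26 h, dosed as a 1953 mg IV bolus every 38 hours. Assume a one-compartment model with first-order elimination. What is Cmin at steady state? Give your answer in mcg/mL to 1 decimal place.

15.5 mcg/mL

τ/t½ = 38/26 ≈ 1.4615, so fraction remaining f = (1/2)^(38/26) ≈ 0.3631.
At steady state, accumulation factor R = 1/(1 − e^(−kτ)) ≈ 1.5701.
Each bolus raises the concentration by D/Vd = 1953/72 ≈ 27.125 mcg/mL.
Cmax,ss = C₀/(1 − f) ≈ 27.125/0.6369 ≈ 42.589 mcg/mL.
One interval later, Cmin,ss = Cmax,ss·e^(−kτ) ≈ 42.589 × 0.3631 ≈ 15.464 mcg/mL.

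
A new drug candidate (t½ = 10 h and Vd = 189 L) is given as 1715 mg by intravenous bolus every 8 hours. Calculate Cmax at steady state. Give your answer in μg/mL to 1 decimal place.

τ/t½ = 8/10 ≈ 0.8, so fraction remaining f = (1/2)^(8/10) ≈ 0.5743.
Accumulation ratio R = 1/(1 − f) ≈ 1/0.4257 ≈ 2.3491.
Each bolus raises the concentration by D/Vd = 1715/189 ≈ 9.074 μg/mL.
Cmax,ss = C₀/(1 − f) ≈ 9.074/0.4257 ≈ 21.315 μg/mL.

21.3 μg/mL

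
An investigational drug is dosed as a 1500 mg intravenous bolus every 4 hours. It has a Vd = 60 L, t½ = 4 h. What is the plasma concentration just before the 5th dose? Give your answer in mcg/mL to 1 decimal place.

23.4 mcg/mL

f = (1/2)^(τ/t½) = (1/2)^(4/4) ≈ 0.5000.
C₀ = D/Vd = 1500/60 ≈ 25.000 mcg/mL.
Before the 5th dose, 4 doses have been given. Superposition: Cmin = C₀·(f + f² + … + f^4).
≈ 25.000 × (0.5000 + 0.2500 + 0.1250 + 0.0625) ≈ 25.000 × 0.9375 ≈ 23.438 mcg/mL.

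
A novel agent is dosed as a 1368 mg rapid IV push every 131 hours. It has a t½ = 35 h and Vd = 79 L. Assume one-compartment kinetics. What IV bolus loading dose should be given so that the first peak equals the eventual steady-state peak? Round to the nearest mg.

f = (1/2)^(131/35) ≈ 0.074694; accumulation ratio R = 1/(1−f) ≈ 1.08072.
Loading dose to hit Cmax,ss on first dose: D_load = D_maint·R ≈ 1368 × 1.08072 ≈ 1478.42 mg.

1478 mg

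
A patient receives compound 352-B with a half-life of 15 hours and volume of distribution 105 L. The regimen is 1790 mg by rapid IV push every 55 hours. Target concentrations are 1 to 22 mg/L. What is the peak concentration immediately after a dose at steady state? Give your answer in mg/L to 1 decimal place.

Over one 55-h interval, 55/15 ≈ 3.6667 half-lives elapse, leaving f ≈ 0.0787 of each dose.
At steady state, accumulation factor R = 1/(1 − e^(−kτ)) ≈ 1.0854.
Single-dose peak C₀ = D/Vd = 1790/105 ≈ 17.048 mg/L.
Steady-state peak Cmax,ss = C₀·R ≈ 17.048 × 1.0854 ≈ 18.504 mg/L.
Peak 18.5 mg/L vs MTC 22 mg/L: below toxic threshold.

18.5 mg/L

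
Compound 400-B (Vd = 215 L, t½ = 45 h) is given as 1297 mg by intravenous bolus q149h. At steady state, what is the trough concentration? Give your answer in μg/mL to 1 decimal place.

0.7 μg/mL

k = ln2/t½ = ln2/45 ≈ 0.015403 h⁻¹; fraction remaining f = e^(−kτ) = e^(−0.015403×149) ≈ 0.1008.
Single-dose peak C₀ = D/Vd = 1297/215 ≈ 6.033 μg/mL.
Steady-state trough Cmin,ss = C₀·f/(1−f) ≈ 6.033 × 0.1008/0.8992 ≈ 0.676 μg/mL.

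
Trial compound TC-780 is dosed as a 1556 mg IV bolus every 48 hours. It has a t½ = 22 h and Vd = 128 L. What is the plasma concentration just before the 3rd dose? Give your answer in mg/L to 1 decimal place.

3.3 mg/L

f = (1/2)^(τ/t½) = (1/2)^(48/22) ≈ 0.2204.
C₀ = D/Vd = 1556/128 ≈ 12.156 mg/L.
Before the 3rd dose, 2 doses have been given. Superposition: Cmin = C₀·(f + f²).
≈ 12.156 × (0.2204 + 0.0486) ≈ 12.156 × 0.2690 ≈ 3.270 mg/L.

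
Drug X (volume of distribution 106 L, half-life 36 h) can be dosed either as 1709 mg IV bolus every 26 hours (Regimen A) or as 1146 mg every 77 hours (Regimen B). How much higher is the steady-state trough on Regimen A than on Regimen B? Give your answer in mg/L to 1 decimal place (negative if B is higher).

21.6 mg/L

Regimen A: f = (1/2)^(26/36) ≈ 0.6062; Cmin,ss = (1709/106)·f/(1−f) ≈ 24.819 mg/L.
Regimen B: f = (1/2)^(77/36) ≈ 0.2271; Cmin,ss = (1146/106)·f/(1−f) ≈ 3.177 mg/L.
Difference ≈ 24.819 − 3.177 ≈ 21.642 mg/L.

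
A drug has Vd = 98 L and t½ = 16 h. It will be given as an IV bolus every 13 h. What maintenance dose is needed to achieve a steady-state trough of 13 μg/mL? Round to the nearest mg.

τ/t½ = 13/16 ≈ 0.8125, so f = (1/2)^(13/16) ≈ 0.569394.
Cmin,ss = (D/Vd)·f/(1−f), so D = Cmin,ss·Vd·(1−f)/f.
D = 13 × 98 × (1−f)/f ≈ 13 × 98 × 0.75625 ≈ 963.46 mg.

963 mg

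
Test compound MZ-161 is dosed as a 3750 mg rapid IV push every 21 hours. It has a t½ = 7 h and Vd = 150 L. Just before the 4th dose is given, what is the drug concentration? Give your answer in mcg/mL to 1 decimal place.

f = (1/2)^(τ/t½) = (1/2)^(21/7) ≈ 0.1250.
C₀ = D/Vd = 3750/150 ≈ 25.000 mcg/mL.
Before the 4th dose, 3 doses have been given. Superposition: Cmin = C₀·(f + f² + … + f^3).
≈ 25.000 × (0.1250 + 0.0156 + 0.0020) ≈ 25.000 × 0.1426 ≈ 3.565 mcg/mL.

3.6 mcg/mL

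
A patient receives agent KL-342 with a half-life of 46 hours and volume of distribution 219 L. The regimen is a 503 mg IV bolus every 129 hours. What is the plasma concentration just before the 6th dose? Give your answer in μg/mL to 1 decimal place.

0.4 μg/mL

f = (1/2)^(τ/t½) = (1/2)^(129/46) ≈ 0.1432.
C₀ = D/Vd = 503/219 ≈ 2.297 μg/mL.
Before the 6th dose, 5 doses have been given. Superposition: Cmin = C₀·(f + f² + … + f^5).
≈ 2.297 × (0.1432 + 0.0205 + 0.0029 + 0.0004 + 0.0001) ≈ 2.297 × 0.1671 ≈ 0.384 μg/mL.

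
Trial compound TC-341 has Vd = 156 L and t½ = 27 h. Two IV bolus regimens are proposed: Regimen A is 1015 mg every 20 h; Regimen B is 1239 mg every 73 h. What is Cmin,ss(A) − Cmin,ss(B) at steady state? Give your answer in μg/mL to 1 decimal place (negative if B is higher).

Regimen A: f = (1/2)^(20/27) ≈ 0.5984; Cmin,ss = (1015/156)·f/(1−f) ≈ 9.695 μg/mL.
Regimen B: f = (1/2)^(73/27) ≈ 0.1535; Cmin,ss = (1239/156)·f/(1−f) ≈ 1.440 μg/mL.
Difference ≈ 9.695 − 1.440 ≈ 8.255 μg/mL.

8.3 μg/mL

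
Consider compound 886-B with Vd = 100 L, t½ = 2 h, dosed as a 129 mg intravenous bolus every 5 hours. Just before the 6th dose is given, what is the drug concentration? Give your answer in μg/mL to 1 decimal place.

0.3 μg/mL

f = (1/2)^(τ/t½) = (1/2)^(5/2) ≈ 0.1768.
C₀ = D/Vd = 129/100 ≈ 1.290 μg/mL.
Before the 6th dose, 5 doses have been given. Superposition: Cmin = C₀·(f + f² + … + f^5).
≈ 1.290 × (0.1768 + 0.0313 + 0.0055 + 0.0010 + 0.0002) ≈ 1.290 × 0.2148 ≈ 0.277 μg/mL.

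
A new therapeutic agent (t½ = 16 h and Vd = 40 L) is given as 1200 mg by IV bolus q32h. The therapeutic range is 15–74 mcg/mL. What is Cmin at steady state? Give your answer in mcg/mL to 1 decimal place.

The dosing interval is 2 half-lives, so f = 2^(−2) = 0.25.
At steady state, R = 1/(1 − 0.25) = 4/3.
Single-dose peak C₀ = D/Vd = 1200/40 = 30 mcg/mL.
Steady-state peak Cmax,ss = C₀·R = 30 × 4/3 ≈ 40.000 mcg/mL.
Steady-state trough Cmin,ss = Cmax,ss·f ≈ 40.000 × 0.25 ≈ 10.000 mcg/mL.
Trough 10.0 mcg/mL vs MEC 15 mcg/mL: subtherapeutic.

10.0 mcg/mL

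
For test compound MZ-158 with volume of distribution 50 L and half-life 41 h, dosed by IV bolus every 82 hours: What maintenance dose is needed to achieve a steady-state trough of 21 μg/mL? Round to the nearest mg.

τ/t½ = 82/41 ≈ 2, so f = (1/2)^(82/41) ≈ 0.250000.
Cmin,ss = (D/Vd)·f/(1−f), so D = Cmin,ss·Vd·(1−f)/f.
D = 21 × 50 × (1−f)/f ≈ 21 × 50 × 3.00000 ≈ 3150.00 mg.

3150 mg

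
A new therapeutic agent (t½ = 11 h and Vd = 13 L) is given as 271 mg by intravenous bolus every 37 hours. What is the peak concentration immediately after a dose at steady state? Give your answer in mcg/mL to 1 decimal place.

τ/t½ = 37/11 ≈ 3.3636, so fraction remaining f = (1/2)^(37/11) ≈ 0.0972.
Accumulation ratio R = 1/(1 − f) ≈ 1/0.9028 ≈ 1.1077.
Each bolus raises the concentration by D/Vd = 271/13 ≈ 20.846 mcg/mL.
Steady-state peak Cmax,ss = C₀·R ≈ 20.846 × 1.1077 ≈ 23.091 mcg/mL.

23.1 mcg/mL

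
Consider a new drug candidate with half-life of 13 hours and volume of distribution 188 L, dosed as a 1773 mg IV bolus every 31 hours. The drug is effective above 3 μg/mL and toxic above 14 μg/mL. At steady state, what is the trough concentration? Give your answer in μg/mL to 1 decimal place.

2.2 μg/mL

Over one 31-h interval, 31/13 ≈ 2.3846 half-lives elapse, leaving f ≈ 0.1915 of each dose.
Accumulation ratio R = 1/(1 − f) ≈ 1/0.8085 ≈ 1.2369.
Single-dose peak C₀ = D/Vd = 1773/188 ≈ 9.431 μg/mL.
Cmax,ss = C₀/(1 − f) ≈ 9.431/0.8085 ≈ 11.665 μg/mL.
Steady-state trough Cmin,ss = Cmax,ss·f ≈ 11.665 × 0.1915 ≈ 2.234 μg/mL.
Trough 2.2 μg/mL vs MEC 3 μg/mL: subtherapeutic.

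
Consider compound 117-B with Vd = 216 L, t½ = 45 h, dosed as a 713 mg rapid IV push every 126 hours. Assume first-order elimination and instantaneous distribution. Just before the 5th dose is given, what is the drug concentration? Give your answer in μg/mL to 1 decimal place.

0.6 μg/mL

f = (1/2)^(τ/t½) = (1/2)^(126/45) ≈ 0.1436.
C₀ = D/Vd = 713/216 ≈ 3.301 μg/mL.
Before the 5th dose, 4 doses have been given. Superposition: Cmin = C₀·(f + f² + … + f^4).
≈ 3.301 × (0.1436 + 0.0206 + 0.0030 + 0.0004) ≈ 3.301 × 0.1676 ≈ 0.553 μg/mL.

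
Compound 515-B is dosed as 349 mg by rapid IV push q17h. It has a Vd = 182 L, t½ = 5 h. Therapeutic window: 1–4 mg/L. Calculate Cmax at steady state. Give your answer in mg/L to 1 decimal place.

Over one 17-h interval, 17/5 ≈ 3.4 half-lives elapse, leaving f ≈ 0.0947 of each dose.
At steady state, accumulation factor R = 1/(1 − e^(−kτ)) ≈ 1.1046.
Each bolus raises the concentration by D/Vd = 349/182 ≈ 1.918 mg/L.
Steady-state peak Cmax,ss = C₀·R ≈ 1.918 × 1.1046 ≈ 2.119 mg/L.
Peak 2.1 mg/L vs MTC 4 mg/L: below toxic threshold.

2.1 mg/L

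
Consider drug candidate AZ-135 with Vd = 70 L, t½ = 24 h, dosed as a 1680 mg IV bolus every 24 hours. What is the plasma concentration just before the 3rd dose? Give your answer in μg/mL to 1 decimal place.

18.0 μg/mL

f = (1/2)^(τ/t½) = (1/2)^(24/24) ≈ 0.5000.
C₀ = D/Vd = 1680/70 ≈ 24.000 μg/mL.
Before the 3rd dose, 2 doses have been given. Superposition: Cmin = C₀·(f + f²).
≈ 24.000 × (0.5000 + 0.2500) ≈ 24.000 × 0.7500 ≈ 18.000 μg/mL.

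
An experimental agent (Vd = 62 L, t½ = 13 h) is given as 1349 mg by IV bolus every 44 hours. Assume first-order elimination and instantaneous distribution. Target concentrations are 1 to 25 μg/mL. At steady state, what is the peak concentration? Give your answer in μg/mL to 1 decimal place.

24.1 μg/mL

Over one 44-h interval, 44/13 ≈ 3.3846 half-lives elapse, leaving f ≈ 0.0957 of each dose.
Accumulation ratio R = 1/(1 − f) ≈ 1/0.9043 ≈ 1.1058.
Each bolus raises the concentration by D/Vd = 1349/62 ≈ 21.758 μg/mL.
Steady-state peak Cmax,ss = C₀·R ≈ 21.758 × 1.1058 ≈ 24.060 μg/mL.
Peak 24.1 μg/mL vs MTC 25 μg/mL: below toxic threshold.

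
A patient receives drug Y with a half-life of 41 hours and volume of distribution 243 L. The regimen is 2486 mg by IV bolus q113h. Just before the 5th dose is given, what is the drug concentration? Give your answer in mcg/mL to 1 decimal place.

f = (1/2)^(τ/t½) = (1/2)^(113/41) ≈ 0.1480.
C₀ = D/Vd = 2486/243 ≈ 10.230 mcg/mL.
Before the 5th dose, 4 doses have been given. Superposition: Cmin = C₀·(f + f² + … + f^4).
≈ 10.230 × (0.1480 + 0.0219 + 0.0032 + 0.0005) ≈ 10.230 × 0.1736 ≈ 1.776 mcg/mL.

1.8 mcg/mL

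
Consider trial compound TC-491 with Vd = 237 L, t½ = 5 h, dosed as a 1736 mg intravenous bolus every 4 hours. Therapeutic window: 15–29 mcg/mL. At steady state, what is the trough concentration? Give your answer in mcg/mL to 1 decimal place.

9.9 mcg/mL

Over one 4-h interval, 4/5 ≈ 0.8 half-lives elapse, leaving f ≈ 0.5743 of each dose.
Each bolus raises the concentration by D/Vd = 1736/237 ≈ 7.325 mcg/mL.
Steady-state trough Cmin,ss = C₀·f/(1−f) ≈ 7.325 × 0.5743/0.4257 ≈ 9.882 mcg/mL.
Trough 9.9 mcg/mL vs MEC 15 mcg/mL: subtherapeutic.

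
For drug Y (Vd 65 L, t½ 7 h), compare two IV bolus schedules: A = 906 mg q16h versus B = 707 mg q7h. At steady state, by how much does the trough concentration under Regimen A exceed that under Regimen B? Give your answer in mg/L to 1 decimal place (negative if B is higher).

Regimen A: f = (1/2)^(16/7) ≈ 0.2051; Cmin,ss = (906/65)·f/(1−f) ≈ 3.596 mg/L.
Regimen B: f = (1/2)^(7/7) ≈ 0.5000; Cmin,ss = (707/65)·f/(1−f) ≈ 10.877 mg/L.
Difference ≈ 3.596 − 10.877 ≈ -7.281 mg/L.

-7.3 mg/L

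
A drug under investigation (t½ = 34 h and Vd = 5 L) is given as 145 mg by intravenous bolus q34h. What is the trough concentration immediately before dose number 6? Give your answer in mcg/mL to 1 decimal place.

28.1 mcg/mL

f = (1/2)^(τ/t½) = (1/2)^(34/34) ≈ 0.5000.
C₀ = D/Vd = 145/5 ≈ 29.000 mcg/mL.
Before the 6th dose, 5 doses have been given. Superposition: Cmin = C₀·(f + f² + … + f^5).
≈ 29.000 × (0.5000 + 0.2500 + 0.1250 + 0.0625 + 0.0313) ≈ 29.000 × 0.9688 ≈ 28.095 mcg/mL.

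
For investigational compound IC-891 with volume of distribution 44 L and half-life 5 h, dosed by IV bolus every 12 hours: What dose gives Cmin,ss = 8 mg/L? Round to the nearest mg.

1506 mg

τ/t½ = 12/5 ≈ 2.4, so f = (1/2)^(12/5) ≈ 0.189465.
Cmin,ss = (D/Vd)·f/(1−f), so D = Cmin,ss·Vd·(1−f)/f.
D = 8 × 44 × (1−f)/f ≈ 8 × 44 × 4.27802 ≈ 1505.86 mg.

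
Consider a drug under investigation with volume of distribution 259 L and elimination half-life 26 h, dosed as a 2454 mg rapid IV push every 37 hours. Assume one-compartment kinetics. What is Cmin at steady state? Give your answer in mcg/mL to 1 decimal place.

5.6 mcg/mL

τ/t½ = 37/26 ≈ 1.4231, so fraction remaining f = (1/2)^(37/26) ≈ 0.3729.
Accumulation ratio R = 1/(1 − f) ≈ 1/0.6271 ≈ 1.5946.
Each bolus raises the concentration by D/Vd = 2454/259 ≈ 9.475 mcg/mL.
Steady-state peak Cmax,ss = C₀·R ≈ 9.475 × 1.5946 ≈ 15.109 mcg/mL.
Steady-state trough Cmin,ss = Cmax,ss·f ≈ 15.109 × 0.3729 ≈ 5.634 mcg/mL.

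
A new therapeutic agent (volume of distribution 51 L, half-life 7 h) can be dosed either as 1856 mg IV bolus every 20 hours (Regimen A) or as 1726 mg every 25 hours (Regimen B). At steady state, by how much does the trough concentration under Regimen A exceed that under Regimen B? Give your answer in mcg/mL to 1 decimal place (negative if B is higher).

2.7 mcg/mL

Regimen A: f = (1/2)^(20/7) ≈ 0.1380; Cmin,ss = (1856/51)·f/(1−f) ≈ 5.826 mcg/mL.
Regimen B: f = (1/2)^(25/7) ≈ 0.0841; Cmin,ss = (1726/51)·f/(1−f) ≈ 3.108 mcg/mL.
Difference ≈ 5.826 − 3.108 ≈ 2.718 mcg/mL.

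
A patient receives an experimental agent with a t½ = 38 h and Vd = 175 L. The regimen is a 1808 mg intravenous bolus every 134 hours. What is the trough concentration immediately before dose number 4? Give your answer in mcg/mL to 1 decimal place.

f = (1/2)^(τ/t½) = (1/2)^(134/38) ≈ 0.0868.
C₀ = D/Vd = 1808/175 ≈ 10.331 mcg/mL.
Before the 4th dose, 3 doses have been given. Superposition: Cmin = C₀·(f + f² + … + f^3).
≈ 10.331 × (0.0868 + 0.0075 + 0.0007) ≈ 10.331 × 0.0950 ≈ 0.981 mcg/mL.

1.0 mcg/mL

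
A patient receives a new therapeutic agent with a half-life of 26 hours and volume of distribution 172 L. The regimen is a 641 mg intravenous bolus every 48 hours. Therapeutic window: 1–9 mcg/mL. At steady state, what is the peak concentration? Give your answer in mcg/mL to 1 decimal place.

5.2 mcg/mL

τ/t½ = 48/26 ≈ 1.8462, so fraction remaining f = (1/2)^(48/26) ≈ 0.2781.
Accumulation ratio R = 1/(1 − f) ≈ 1/0.7219 ≈ 1.3852.
Each bolus raises the concentration by D/Vd = 641/172 ≈ 3.727 mcg/mL.
Steady-state peak Cmax,ss = C₀·R ≈ 3.727 × 1.3852 ≈ 5.163 mcg/mL.
Peak 5.2 mcg/mL vs MTC 9 mcg/mL: below toxic threshold.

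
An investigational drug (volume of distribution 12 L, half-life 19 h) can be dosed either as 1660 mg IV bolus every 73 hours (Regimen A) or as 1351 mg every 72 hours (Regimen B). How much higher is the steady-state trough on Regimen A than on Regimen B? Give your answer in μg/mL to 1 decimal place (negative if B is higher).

Regimen A: f = (1/2)^(73/19) ≈ 0.0697; Cmin,ss = (1660/12)·f/(1−f) ≈ 10.364 μg/mL.
Regimen B: f = (1/2)^(72/19) ≈ 0.0723; Cmin,ss = (1351/12)·f/(1−f) ≈ 8.774 μg/mL.
Difference ≈ 10.364 − 8.774 ≈ 1.590 μg/mL.

1.6 μg/mL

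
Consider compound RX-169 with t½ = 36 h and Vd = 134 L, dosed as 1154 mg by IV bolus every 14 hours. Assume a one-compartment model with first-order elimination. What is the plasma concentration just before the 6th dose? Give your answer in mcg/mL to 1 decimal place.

20.6 mcg/mL

f = (1/2)^(τ/t½) = (1/2)^(14/36) ≈ 0.7637.
C₀ = D/Vd = 1154/134 ≈ 8.612 mcg/mL.
Before the 6th dose, 5 doses have been given. Superposition: Cmin = C₀·(f + f² + … + f^5).
≈ 8.612 × (0.7637 + 0.5832 + 0.4454 + 0.3402 + 0.2598) ≈ 8.612 × 2.3923 ≈ 20.602 mcg/mL.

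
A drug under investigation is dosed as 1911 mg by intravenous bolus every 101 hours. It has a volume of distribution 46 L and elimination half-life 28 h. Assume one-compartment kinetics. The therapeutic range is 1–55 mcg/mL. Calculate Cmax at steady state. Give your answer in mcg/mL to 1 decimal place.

τ/t½ = 101/28 ≈ 3.6071, so fraction remaining f = (1/2)^(101/28) ≈ 0.0821.
At steady state, accumulation factor R = 1/(1 − e^(−kτ)) ≈ 1.0894.
Each bolus raises the concentration by D/Vd = 1911/46 ≈ 41.543 mcg/mL.
Steady-state peak Cmax,ss = C₀·R ≈ 41.543 × 1.0894 ≈ 45.257 mcg/mL.
Peak 45.3 mcg/mL vs MTC 55 mcg/mL: below toxic threshold.

45.3 mcg/mL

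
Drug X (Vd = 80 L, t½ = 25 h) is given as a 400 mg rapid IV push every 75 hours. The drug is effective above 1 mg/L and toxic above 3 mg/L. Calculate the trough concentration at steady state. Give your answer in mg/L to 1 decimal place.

0.7 mg/L

The dosing interval is 3 half-lives, so f = 2^(−3) = 0.125.
Accumulation ratio R = 1/(1 − f) = 1/0.875 = 8/7.
Single-dose peak C₀ = D/Vd = 400/80 = 5 mg/L.
Steady-state peak Cmax,ss = C₀·R = 5 × 8/7 ≈ 5.714 mg/L.
Steady-state trough Cmin,ss = Cmax,ss·f ≈ 5.714 × 0.125 ≈ 0.714 mg/L.
Trough 0.7 mg/L vs MEC 1 mg/L: subtherapeutic.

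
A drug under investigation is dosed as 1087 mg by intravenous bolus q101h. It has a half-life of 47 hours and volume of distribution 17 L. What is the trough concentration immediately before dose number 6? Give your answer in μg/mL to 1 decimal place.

f = (1/2)^(τ/t½) = (1/2)^(101/47) ≈ 0.2255.
C₀ = D/Vd = 1087/17 ≈ 63.941 μg/mL.
Before the 6th dose, 5 doses have been given. Superposition: Cmin = C₀·(f + f² + … + f^5).
≈ 63.941 × (0.2255 + 0.0509 + 0.0115 + 0.0026 + 0.0006) ≈ 63.941 × 0.2911 ≈ 18.613 μg/mL.

18.6 μg/mL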